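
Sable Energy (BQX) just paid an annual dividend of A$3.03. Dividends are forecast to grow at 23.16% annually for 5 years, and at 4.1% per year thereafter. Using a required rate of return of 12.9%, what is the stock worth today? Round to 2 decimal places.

Two-stage DDM. Project D₁…D_5 at 0.2316, terminal growth 0.041, discount at r = 0.129.
D_1 = 3.7317
D_2 = 4.5960
D_3 = 5.6605
D_4 = 6.9714
D_5 = 8.5860
Terminal value at t=5: TV = D_6/(r−g) = 8.9380/(0.129−0.041) = 101.5685
P₀ = 3.7317/(1+0.129)^1 + 4.5960/(1+0.129)^2 + 5.6605/(1+0.129)^3 + 6.9714/(1+0.129)^4 + 8.5860/(1+0.129)^5 + 101.5685/(1+0.129)^5 = 75.1881

A$75.19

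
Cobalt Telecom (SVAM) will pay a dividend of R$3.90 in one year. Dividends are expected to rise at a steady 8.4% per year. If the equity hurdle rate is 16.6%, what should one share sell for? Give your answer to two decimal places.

Gordon growth model: P₀ = D₁/(r − g), with D₁ = 3.90 given directly.
P₀ = 3.9000 / (0.166 − 0.084) = 3.9000 / 0.082 = 47.5610

R$47.56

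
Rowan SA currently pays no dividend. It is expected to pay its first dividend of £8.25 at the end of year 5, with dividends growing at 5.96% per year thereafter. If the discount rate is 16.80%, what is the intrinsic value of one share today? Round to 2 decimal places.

Deferred-dividend DDM. At t=4 the remaining stream is a growing perpetuity with first payment D_5 = 8.25.
V_4 = D_5/(r−g) = 8.25/(0.168−0.0596) = 76.1070
P₀ = V_4/(1+r)^4 = 76.1070/(1+0.168)^4 = 40.8934

£40.89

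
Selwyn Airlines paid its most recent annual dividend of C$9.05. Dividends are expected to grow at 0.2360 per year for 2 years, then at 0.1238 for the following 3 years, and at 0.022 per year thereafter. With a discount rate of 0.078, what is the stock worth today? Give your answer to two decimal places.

Three-stage DDM. Project D₁…D_5; terminal Gordon value at t=5 with g = 0.022; discount at r = 0.078.
D_1 = 11.1858
D_2 = 13.8256
D_3 = 15.5373
D_4 = 17.4608
D_5 = 19.6224
TV_5 = 20.0541/(0.078−0.022) = 358.1092
P₀ = Σ Dₜ/(1+r)ᵗ + TV_5/(1+r)^5 = 307.0776

C$307.08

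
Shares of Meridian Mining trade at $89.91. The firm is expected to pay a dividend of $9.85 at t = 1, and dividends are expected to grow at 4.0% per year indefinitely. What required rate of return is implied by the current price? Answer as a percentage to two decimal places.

Rearranging the constant-growth DDM: r = D₁/P₀ + g.
r = 9.8500 / 89.91 + 0.04 = 0.10955 + 0.04 = 0.14955

14.96%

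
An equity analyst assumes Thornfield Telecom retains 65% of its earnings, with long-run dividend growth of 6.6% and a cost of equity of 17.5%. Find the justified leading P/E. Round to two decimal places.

3.21

Payout ratio b = 1 − 0.65 = 0.35.
Justified leading P/E = b/(r−g) = 0.35/(0.175−0.066) = 3.2110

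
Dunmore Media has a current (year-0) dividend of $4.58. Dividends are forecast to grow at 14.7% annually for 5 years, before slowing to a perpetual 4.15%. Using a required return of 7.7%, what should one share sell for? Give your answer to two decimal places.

Two-stage DDM. Project D₁…D_5 at 0.147, terminal growth 0.0415, discount at r = 0.077.
D_1 = 5.2533
D_2 = 6.0255
D_3 = 6.9112
D_4 = 7.9272
D_5 = 9.0925
Terminal value at t=5: TV = D_6/(r−g) = 9.4698/(0.077−0.0415) = 266.7556
P₀ = 5.2533/(1+0.077)^1 + 6.0255/(1+0.077)^2 + 6.9112/(1+0.077)^3 + 7.9272/(1+0.077)^4 + 9.0925/(1+0.077)^5 + 266.7556/(1+0.077)^5 = 211.8635

$211.86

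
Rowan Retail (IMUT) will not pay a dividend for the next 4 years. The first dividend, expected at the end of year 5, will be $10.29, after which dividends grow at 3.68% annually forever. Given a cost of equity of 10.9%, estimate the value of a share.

$94.22

Deferred-dividend DDM. At t=4 the remaining stream is a growing perpetuity with first payment D_5 = 10.29.
V_4 = D_5/(r−g) = 10.29/(0.109−0.0368) = 142.5208
P₀ = V_4/(1+r)^4 = 142.5208/(1+0.109)^4 = 94.2219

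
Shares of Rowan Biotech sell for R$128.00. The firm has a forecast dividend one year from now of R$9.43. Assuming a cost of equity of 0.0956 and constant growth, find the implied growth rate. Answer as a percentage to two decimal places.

From P₀ = D₁/(r − g), the implied growth is g = r − D₁/P₀.
g = 0.0956 − 9.43/128.00 = 0.0956 − 0.07367 = 0.02193

2.19%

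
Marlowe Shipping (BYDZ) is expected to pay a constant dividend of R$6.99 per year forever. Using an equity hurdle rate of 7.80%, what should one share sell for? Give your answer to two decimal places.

R$89.62

Zero-growth DDM (perpetuity): P₀ = D/r = 6.99 / 0.078 = 89.6154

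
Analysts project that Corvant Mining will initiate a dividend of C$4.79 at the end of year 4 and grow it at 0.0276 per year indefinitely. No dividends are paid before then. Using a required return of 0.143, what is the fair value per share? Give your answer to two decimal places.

Deferred-dividend DDM. At t=3 the remaining stream is a growing perpetuity with first payment D_4 = 4.79.
V_3 = D_4/(r−g) = 4.79/(0.143−0.0276) = 41.5078
P₀ = V_3/(1+r)^3 = 41.5078/(1+0.143)^3 = 27.7966

C$27.80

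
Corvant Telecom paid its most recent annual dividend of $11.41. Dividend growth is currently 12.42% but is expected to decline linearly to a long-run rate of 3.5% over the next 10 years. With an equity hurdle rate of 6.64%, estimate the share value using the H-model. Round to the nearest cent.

$538.16

H-model: P₀ = D₀[(1+g_L) + H(g_S−g_L)]/(r−g_L), with H = 10/2 = 5.
P₀ = 11.41 × [(1+0.035) + 5×(0.1242−0.035)] / (0.0664−0.035)
   = 11.41 × 1.4810 / 0.0314 = 538.1596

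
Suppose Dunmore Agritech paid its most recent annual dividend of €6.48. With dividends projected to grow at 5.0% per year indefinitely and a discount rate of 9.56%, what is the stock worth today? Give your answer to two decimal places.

€149.21

Gordon growth model: P₀ = D₁/(r − g). D₁ = 6.48 × (1 + 0.05) = 6.8040.
P₀ = 6.8040 / (0.0956 − 0.05) = 6.8040 / 0.0456 = 149.2105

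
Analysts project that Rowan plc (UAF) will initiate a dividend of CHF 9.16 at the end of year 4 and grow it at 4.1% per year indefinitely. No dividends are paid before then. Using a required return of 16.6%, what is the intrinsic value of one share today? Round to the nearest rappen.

CHF 46.23

Deferred-dividend DDM. At t=3 the remaining stream is a growing perpetuity with first payment D_4 = 9.16.
V_3 = D_4/(r−g) = 9.16/(0.166−0.041) = 73.2800
P₀ = V_3/(1+r)^3 = 73.2800/(1+0.166)^3 = 46.2264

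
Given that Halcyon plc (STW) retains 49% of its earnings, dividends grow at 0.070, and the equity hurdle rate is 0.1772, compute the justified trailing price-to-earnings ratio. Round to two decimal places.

Payout ratio b = 1 − 0.49 = 0.51.
Justified trailing P/E = b(1+g)/(r−g) = 0.51×(1+0.07)/(0.1772−0.07) = 5.0905

5.09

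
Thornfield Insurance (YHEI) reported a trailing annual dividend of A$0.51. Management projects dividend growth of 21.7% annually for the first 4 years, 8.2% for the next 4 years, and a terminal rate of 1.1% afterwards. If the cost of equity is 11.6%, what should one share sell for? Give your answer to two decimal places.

Three-stage DDM. Project D₁…D_8; terminal Gordon value at t=8 with g = 0.011; discount at r = 0.116.
D_1 = 0.6207
D_2 = 0.7554
D_3 = 0.9193
D_4 = 1.1187
D_5 = 1.2105
D_6 = 1.3097
D_7 = 1.4171
D_8 = 1.5334
TV_8 = 1.5502/(0.116−0.011) = 14.7640
P₀ = Σ Dₜ/(1+r)ᵗ + TV_8/(1+r)^8 = 11.3531

A$11.35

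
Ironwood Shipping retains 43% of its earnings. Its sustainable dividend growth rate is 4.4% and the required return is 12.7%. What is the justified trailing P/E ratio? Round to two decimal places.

Payout ratio b = 1 − 0.43 = 0.57.
Justified trailing P/E = b(1+g)/(r−g) = 0.57×(1+0.044)/(0.127−0.044) = 7.1696

7.17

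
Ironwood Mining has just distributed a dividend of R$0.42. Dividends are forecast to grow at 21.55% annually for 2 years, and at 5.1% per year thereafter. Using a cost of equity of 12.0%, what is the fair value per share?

R$8.49

Two-stage DDM. Project D₁…D_2 at 0.2155, terminal growth 0.051, discount at r = 0.12.
D_1 = 0.5105
D_2 = 0.6205
Terminal value at t=2: TV = D_3/(r−g) = 0.6522/(0.12−0.051) = 9.4518
P₀ = 0.5105/(1+0.12)^1 + 0.6205/(1+0.12)^2 + 9.4518/(1+0.12)^2 = 8.4854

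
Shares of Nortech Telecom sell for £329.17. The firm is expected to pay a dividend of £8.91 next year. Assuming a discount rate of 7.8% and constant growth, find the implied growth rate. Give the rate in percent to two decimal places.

5.09%

From P₀ = D₁/(r − g), the implied growth is g = r − D₁/P₀.
g = 0.078 − 8.91/329.17 = 0.078 − 0.02707 = 0.05093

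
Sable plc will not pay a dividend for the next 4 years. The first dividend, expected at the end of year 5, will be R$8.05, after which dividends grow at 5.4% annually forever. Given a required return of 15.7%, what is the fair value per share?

R$43.61

Deferred-dividend DDM. At t=4 the remaining stream is a growing perpetuity with first payment D_5 = 8.05.
V_4 = D_5/(r−g) = 8.05/(0.157−0.054) = 78.1553
P₀ = V_4/(1+r)^4 = 78.1553/(1+0.157)^4 = 43.6139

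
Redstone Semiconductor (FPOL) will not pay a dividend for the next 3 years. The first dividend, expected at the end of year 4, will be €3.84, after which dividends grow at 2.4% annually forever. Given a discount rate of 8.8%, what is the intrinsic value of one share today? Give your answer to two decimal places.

€46.59

Deferred-dividend DDM. At t=3 the remaining stream is a growing perpetuity with first payment D_4 = 3.84.
V_3 = D_4/(r−g) = 3.84/(0.088−0.024) = 60.0000
P₀ = V_3/(1+r)^3 = 60.0000/(1+0.088)^3 = 46.5870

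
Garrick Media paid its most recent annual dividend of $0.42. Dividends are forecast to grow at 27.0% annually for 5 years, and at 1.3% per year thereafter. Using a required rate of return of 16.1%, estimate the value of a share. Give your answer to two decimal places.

$7.27

Two-stage DDM. Project D₁…D_5 at 0.27, terminal growth 0.013, discount at r = 0.161.
D_1 = 0.5334
D_2 = 0.6774
D_3 = 0.8603
D_4 = 1.0926
D_5 = 1.3876
Terminal value at t=5: TV = D_6/(r−g) = 1.4057/(0.161−0.013) = 9.4976
P₀ = 0.5334/(1+0.161)^1 + 0.6774/(1+0.161)^2 + 0.8603/(1+0.161)^3 + 1.0926/(1+0.161)^4 + 1.3876/(1+0.161)^5 + 9.4976/(1+0.161)^5 = 7.2734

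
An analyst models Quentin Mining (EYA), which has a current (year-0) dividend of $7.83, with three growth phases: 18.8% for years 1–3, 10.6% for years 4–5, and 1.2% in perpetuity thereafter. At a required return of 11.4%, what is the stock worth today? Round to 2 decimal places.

$138.41

Three-stage DDM. Project D₁…D_5; terminal Gordon value at t=5 with g = 0.012; discount at r = 0.114.
D_1 = 9.3020
D_2 = 11.0508
D_3 = 13.1284
D_4 = 14.5200
D_5 = 16.0591
TV_5 = 16.2518/(0.114−0.012) = 159.3315
P₀ = Σ Dₜ/(1+r)ᵗ + TV_5/(1+r)^5 = 138.4099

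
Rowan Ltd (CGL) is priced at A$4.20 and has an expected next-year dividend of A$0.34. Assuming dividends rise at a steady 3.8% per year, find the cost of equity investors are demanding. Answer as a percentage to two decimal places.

Rearranging the constant-growth DDM: r = D₁/P₀ + g.
r = 0.3400 / 4.20 + 0.038 = 0.08095 + 0.038 = 0.11895

11.90%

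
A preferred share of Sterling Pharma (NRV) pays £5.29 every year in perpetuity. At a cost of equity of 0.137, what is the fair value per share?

£38.61

Zero-growth DDM (perpetuity): P₀ = D/r = 5.29 / 0.137 = 38.6131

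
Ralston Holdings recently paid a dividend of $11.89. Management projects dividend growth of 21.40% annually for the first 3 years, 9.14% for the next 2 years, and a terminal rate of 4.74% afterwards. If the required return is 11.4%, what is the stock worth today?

Three-stage DDM. Project D₁…D_5; terminal Gordon value at t=5 with g = 0.0474; discount at r = 0.114.
D_1 = 14.4345
D_2 = 17.5234
D_3 = 21.2734
D_4 = 23.2178
D_5 = 25.3400
TV_5 = 26.5411/(0.114−0.0474) = 398.5145
P₀ = Σ Dₜ/(1+r)ᵗ + TV_5/(1+r)^5 = 304.5950

$304.60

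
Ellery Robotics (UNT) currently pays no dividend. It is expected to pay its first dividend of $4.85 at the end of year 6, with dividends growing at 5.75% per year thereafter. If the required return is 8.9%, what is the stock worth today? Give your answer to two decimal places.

$100.53

Deferred-dividend DDM. At t=5 the remaining stream is a growing perpetuity with first payment D_6 = 4.85.
V_5 = D_6/(r−g) = 4.85/(0.089−0.0575) = 153.9683
P₀ = V_5/(1+r)^5 = 153.9683/(1+0.089)^5 = 100.5291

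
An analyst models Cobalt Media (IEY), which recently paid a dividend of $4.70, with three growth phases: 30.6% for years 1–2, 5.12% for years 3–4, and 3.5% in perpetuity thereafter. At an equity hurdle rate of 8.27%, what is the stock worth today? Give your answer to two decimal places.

$165.47

Three-stage DDM. Project D₁…D_4; terminal Gordon value at t=4 with g = 0.035; discount at r = 0.0827.
D_1 = 6.1382
D_2 = 8.0165
D_3 = 8.4269
D_4 = 8.8584
TV_4 = 9.1684/(0.0827−0.035) = 192.2104
P₀ = Σ Dₜ/(1+r)ᵗ + TV_4/(1+r)^4 = 165.4704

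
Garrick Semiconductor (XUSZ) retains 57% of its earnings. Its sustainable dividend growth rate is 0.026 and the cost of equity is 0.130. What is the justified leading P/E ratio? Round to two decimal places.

4.13

Payout ratio b = 1 − 0.57 = 0.43.
Justified leading P/E = b/(r−g) = 0.43/(0.13−0.026) = 4.1346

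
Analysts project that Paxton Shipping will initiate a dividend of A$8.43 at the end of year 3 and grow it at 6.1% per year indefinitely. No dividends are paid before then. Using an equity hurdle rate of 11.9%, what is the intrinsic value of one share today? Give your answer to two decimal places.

A$116.08

Deferred-dividend DDM. At t=2 the remaining stream is a growing perpetuity with first payment D_3 = 8.43.
V_2 = D_3/(r−g) = 8.43/(0.119−0.061) = 145.3448
P₀ = V_2/(1+r)^2 = 145.3448/(1+0.119)^2 = 116.0752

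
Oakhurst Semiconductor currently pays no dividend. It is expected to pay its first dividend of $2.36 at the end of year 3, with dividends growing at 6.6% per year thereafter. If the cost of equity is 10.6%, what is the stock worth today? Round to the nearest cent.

Deferred-dividend DDM. At t=2 the remaining stream is a growing perpetuity with first payment D_3 = 2.36.
V_2 = D_3/(r−g) = 2.36/(0.106−0.066) = 59.0000
P₀ = V_2/(1+r)^2 = 59.0000/(1+0.106)^2 = 48.2327

$48.23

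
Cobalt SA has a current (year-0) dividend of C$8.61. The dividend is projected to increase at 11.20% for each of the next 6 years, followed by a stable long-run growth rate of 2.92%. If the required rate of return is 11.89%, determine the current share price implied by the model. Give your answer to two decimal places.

C$145.75

Two-stage DDM. Project D₁…D_6 at 0.112, terminal growth 0.0292, discount at r = 0.1189.
D_1 = 9.5743
D_2 = 10.6466
D_3 = 11.8391
D_4 = 13.1650
D_5 = 14.6395
D_6 = 16.2792
Terminal value at t=6: TV = D_7/(r−g) = 16.7545/(0.1189−0.0292) = 186.7838
P₀ = 9.5743/(1+0.1189)^1 + 10.6466/(1+0.1189)^2 + 11.8391/(1+0.1189)^3 + 13.1650/(1+0.1189)^4 + 14.6395/(1+0.1189)^5 + 16.2792/(1+0.1189)^6 + 186.7838/(1+0.1189)^6 = 145.7464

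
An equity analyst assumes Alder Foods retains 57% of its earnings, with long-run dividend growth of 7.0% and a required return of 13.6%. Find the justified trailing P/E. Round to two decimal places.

Payout ratio b = 1 − 0.57 = 0.43.
Justified trailing P/E = b(1+g)/(r−g) = 0.43×(1+0.07)/(0.136−0.07) = 6.9712

6.97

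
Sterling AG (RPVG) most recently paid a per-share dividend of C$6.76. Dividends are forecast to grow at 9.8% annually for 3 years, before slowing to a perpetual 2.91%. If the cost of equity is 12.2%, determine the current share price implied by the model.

Two-stage DDM. Project D₁…D_3 at 0.098, terminal growth 0.0291, discount at r = 0.122.
D_1 = 7.4225
D_2 = 8.1499
D_3 = 8.9486
Terminal value at t=3: TV = D_4/(r−g) = 9.2090/(0.122−0.0291) = 99.1278
P₀ = 7.4225/(1+0.122)^1 + 8.1499/(1+0.122)^2 + 8.9486/(1+0.122)^3 + 99.1278/(1+0.122)^3 = 89.6053

C$89.61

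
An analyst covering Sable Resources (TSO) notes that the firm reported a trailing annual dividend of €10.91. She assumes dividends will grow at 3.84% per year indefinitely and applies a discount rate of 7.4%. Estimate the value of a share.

Gordon growth model: P₀ = D₁/(r − g). D₁ = 10.91 × (1 + 0.0384) = 11.3289.
P₀ = 11.3289 / (0.074 − 0.0384) = 11.3289 / 0.0356 = 318.2288

€318.23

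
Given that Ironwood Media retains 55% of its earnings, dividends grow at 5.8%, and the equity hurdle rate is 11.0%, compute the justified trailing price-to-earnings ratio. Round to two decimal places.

Payout ratio b = 1 − 0.55 = 0.45.
Justified trailing P/E = b(1+g)/(r−g) = 0.45×(1+0.058)/(0.11−0.058) = 9.1558

9.16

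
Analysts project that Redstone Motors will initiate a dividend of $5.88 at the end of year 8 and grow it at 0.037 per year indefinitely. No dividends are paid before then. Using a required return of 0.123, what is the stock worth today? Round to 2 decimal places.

$30.35

Deferred-dividend DDM. At t=7 the remaining stream is a growing perpetuity with first payment D_8 = 5.88.
V_7 = D_8/(r−g) = 5.88/(0.123−0.037) = 68.3721
P₀ = V_7/(1+r)^7 = 68.3721/(1+0.123)^7 = 30.3543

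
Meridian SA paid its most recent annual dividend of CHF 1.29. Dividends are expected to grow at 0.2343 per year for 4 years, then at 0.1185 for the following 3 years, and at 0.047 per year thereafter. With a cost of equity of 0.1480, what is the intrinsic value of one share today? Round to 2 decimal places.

CHF 27.64

Three-stage DDM. Project D₁…D_7; terminal Gordon value at t=7 with g = 0.047; discount at r = 0.148.
D_1 = 1.5922
D_2 = 1.9653
D_3 = 2.4258
D_4 = 2.9941
D_5 = 3.3489
D_6 = 3.7458
D_7 = 4.1897
TV_7 = 4.3866/(0.148−0.047) = 43.4316
P₀ = Σ Dₜ/(1+r)ᵗ + TV_7/(1+r)^7 = 27.6435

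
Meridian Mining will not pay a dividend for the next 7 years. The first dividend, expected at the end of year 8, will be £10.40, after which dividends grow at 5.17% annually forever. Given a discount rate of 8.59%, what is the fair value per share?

£170.80

Deferred-dividend DDM. At t=7 the remaining stream is a growing perpetuity with first payment D_8 = 10.40.
V_7 = D_8/(r−g) = 10.40/(0.0859−0.0517) = 304.0936
P₀ = V_7/(1+r)^7 = 304.0936/(1+0.0859)^7 = 170.7963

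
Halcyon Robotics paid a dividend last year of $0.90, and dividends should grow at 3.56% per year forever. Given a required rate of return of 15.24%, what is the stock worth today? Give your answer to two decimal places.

$7.98

Gordon growth model: P₀ = D₁/(r − g). D₁ = 0.90 × (1 + 0.0356) = 0.9320.
P₀ = 0.9320 / (0.1524 − 0.0356) = 0.9320 / 0.1168 = 7.9798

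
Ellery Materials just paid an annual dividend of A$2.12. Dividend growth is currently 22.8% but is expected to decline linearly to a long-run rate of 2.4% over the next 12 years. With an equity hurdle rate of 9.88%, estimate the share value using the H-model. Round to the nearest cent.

H-model: P₀ = D₀[(1+g_L) + H(g_S−g_L)]/(r−g_L), with H = 12/2 = 6.
P₀ = 2.12 × [(1+0.024) + 6×(0.228−0.024)] / (0.0988−0.024)
   = 2.12 × 2.2480 / 0.0748 = 63.7134

A$63.71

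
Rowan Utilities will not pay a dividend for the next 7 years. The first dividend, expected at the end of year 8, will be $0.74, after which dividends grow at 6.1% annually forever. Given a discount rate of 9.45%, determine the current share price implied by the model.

Deferred-dividend DDM. At t=7 the remaining stream is a growing perpetuity with first payment D_8 = 0.74.
V_7 = D_8/(r−g) = 0.74/(0.0945−0.061) = 22.0896
P₀ = V_7/(1+r)^7 = 22.0896/(1+0.0945)^7 = 11.7402

$11.74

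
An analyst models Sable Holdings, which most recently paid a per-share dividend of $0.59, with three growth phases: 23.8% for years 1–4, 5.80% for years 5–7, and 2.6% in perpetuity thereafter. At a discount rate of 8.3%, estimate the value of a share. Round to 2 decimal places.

$23.13

Three-stage DDM. Project D₁…D_7; terminal Gordon value at t=7 with g = 0.026; discount at r = 0.083.
D_1 = 0.7304
D_2 = 0.9043
D_3 = 1.1195
D_4 = 1.3859
D_5 = 1.4663
D_6 = 1.5513
D_7 = 1.6413
TV_7 = 1.6840/(0.083−0.026) = 29.5436
P₀ = Σ Dₜ/(1+r)ᵗ + TV_7/(1+r)^7 = 23.1260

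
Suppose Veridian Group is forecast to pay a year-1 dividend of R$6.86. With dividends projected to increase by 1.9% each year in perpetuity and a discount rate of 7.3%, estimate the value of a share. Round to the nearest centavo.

Gordon growth model: P₀ = D₁/(r − g), with D₁ = 6.86 given directly.
P₀ = 6.8600 / (0.073 − 0.019) = 6.8600 / 0.054 = 127.0370

R$127.04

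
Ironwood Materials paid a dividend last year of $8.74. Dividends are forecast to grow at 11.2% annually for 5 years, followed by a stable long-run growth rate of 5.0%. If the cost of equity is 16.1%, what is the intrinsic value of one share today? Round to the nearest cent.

$105.11

Two-stage DDM. Project D₁…D_5 at 0.112, terminal growth 0.05, discount at r = 0.161.
D_1 = 9.7189
D_2 = 10.8074
D_3 = 12.0178
D_4 = 13.3638
D_5 = 14.8606
Terminal value at t=5: TV = D_6/(r−g) = 15.6036/(0.161−0.05) = 140.5729
P₀ = 9.7189/(1+0.161)^1 + 10.8074/(1+0.161)^2 + 12.0178/(1+0.161)^3 + 13.3638/(1+0.161)^4 + 14.8606/(1+0.161)^5 + 140.5729/(1+0.161)^5 = 105.1095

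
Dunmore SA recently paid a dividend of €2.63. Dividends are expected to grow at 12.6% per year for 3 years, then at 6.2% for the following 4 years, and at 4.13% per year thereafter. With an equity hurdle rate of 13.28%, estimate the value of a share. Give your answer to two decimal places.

Three-stage DDM. Project D₁…D_7; terminal Gordon value at t=7 with g = 0.0413; discount at r = 0.1328.
D_1 = 2.9614
D_2 = 3.3345
D_3 = 3.7547
D_4 = 3.9875
D_5 = 4.2347
D_6 = 4.4972
D_7 = 4.7761
TV_7 = 4.9733/(0.1328−0.0413) = 54.3530
P₀ = Σ Dₜ/(1+r)ᵗ + TV_7/(1+r)^7 = 39.3173

€39.32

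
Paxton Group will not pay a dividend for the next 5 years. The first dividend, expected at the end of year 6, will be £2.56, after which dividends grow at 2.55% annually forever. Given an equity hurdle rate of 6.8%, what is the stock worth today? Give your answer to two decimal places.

£43.35

Deferred-dividend DDM. At t=5 the remaining stream is a growing perpetuity with first payment D_6 = 2.56.
V_5 = D_6/(r−g) = 2.56/(0.068−0.0255) = 60.2353
P₀ = V_5/(1+r)^5 = 60.2353/(1+0.068)^5 = 43.3506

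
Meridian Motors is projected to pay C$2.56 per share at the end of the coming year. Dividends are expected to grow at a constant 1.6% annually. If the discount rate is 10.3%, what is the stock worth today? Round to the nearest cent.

Gordon growth model: P₀ = D₁/(r − g), with D₁ = 2.56 given directly.
P₀ = 2.5600 / (0.103 − 0.016) = 2.5600 / 0.087 = 29.4253

C$29.43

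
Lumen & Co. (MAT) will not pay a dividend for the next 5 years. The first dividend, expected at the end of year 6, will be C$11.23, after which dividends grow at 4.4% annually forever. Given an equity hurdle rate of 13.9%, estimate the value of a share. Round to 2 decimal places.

C$61.66

Deferred-dividend DDM. At t=5 the remaining stream is a growing perpetuity with first payment D_6 = 11.23.
V_5 = D_6/(r−g) = 11.23/(0.139−0.044) = 118.2105
P₀ = V_5/(1+r)^5 = 118.2105/(1+0.139)^5 = 61.6648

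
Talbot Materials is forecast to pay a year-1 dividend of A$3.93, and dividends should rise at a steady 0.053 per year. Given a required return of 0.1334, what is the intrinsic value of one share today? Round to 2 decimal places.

A$48.88

Gordon growth model: P₀ = D₁/(r − g), with D₁ = 3.93 given directly.
P₀ = 3.9300 / (0.1334 − 0.053) = 3.9300 / 0.0804 = 48.8806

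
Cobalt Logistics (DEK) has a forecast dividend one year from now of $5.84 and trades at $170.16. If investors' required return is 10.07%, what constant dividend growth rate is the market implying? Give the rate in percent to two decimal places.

6.64%

From P₀ = D₁/(r − g), the implied growth is g = r − D₁/P₀.
g = 0.1007 − 5.84/170.16 = 0.1007 − 0.03432 = 0.06638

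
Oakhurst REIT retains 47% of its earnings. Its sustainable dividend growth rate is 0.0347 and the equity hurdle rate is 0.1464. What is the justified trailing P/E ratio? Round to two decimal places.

4.91

Payout ratio b = 1 − 0.47 = 0.53.
Justified trailing P/E = b(1+g)/(r−g) = 0.53×(1+0.0347)/(0.1464−0.0347) = 4.9095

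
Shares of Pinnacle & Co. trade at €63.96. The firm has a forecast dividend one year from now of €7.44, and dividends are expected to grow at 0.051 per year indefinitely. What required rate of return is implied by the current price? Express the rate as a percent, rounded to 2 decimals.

Rearranging the constant-growth DDM: r = D₁/P₀ + g.
r = 7.4400 / 63.96 + 0.051 = 0.11632 + 0.051 = 0.16732

16.73%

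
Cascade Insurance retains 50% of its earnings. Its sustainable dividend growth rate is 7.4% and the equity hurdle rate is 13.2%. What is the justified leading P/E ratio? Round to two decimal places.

8.62

Payout ratio b = 1 − 0.50 = 0.50.
Justified leading P/E = b/(r−g) = 0.50/(0.132−0.074) = 8.6207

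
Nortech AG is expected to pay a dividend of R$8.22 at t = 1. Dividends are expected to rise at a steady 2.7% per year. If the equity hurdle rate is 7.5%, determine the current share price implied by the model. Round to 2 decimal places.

R$171.25

Gordon growth model: P₀ = D₁/(r − g), with D₁ = 8.22 given directly.
P₀ = 8.2200 / (0.075 − 0.027) = 8.2200 / 0.048 = 171.2500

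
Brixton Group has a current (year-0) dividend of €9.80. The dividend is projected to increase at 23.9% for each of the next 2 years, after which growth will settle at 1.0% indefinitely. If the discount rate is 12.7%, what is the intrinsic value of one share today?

Two-stage DDM. Project D₁…D_2 at 0.239, terminal growth 0.01, discount at r = 0.127.
D_1 = 12.1422
D_2 = 15.0442
Terminal value at t=2: TV = D_3/(r−g) = 15.1946/(0.127−0.01) = 129.8686
P₀ = 12.1422/(1+0.127)^1 + 15.0442/(1+0.127)^2 + 129.8686/(1+0.127)^2 = 124.8669

€124.87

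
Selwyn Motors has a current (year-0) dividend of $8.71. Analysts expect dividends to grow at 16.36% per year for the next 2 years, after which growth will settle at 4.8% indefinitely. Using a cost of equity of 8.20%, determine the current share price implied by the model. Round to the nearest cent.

$329.93

Two-stage DDM. Project D₁…D_2 at 0.1636, terminal growth 0.048, discount at r = 0.082.
D_1 = 10.1350
D_2 = 11.7930
Terminal value at t=2: TV = D_3/(r−g) = 12.3591/(0.082−0.048) = 363.5030
P₀ = 10.1350/(1+0.082)^1 + 11.7930/(1+0.082)^2 + 363.5030/(1+0.082)^2 = 329.9343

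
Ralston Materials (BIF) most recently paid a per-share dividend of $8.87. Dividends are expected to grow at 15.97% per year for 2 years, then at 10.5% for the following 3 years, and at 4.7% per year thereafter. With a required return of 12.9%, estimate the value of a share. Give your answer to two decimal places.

$157.41

Three-stage DDM. Project D₁…D_5; terminal Gordon value at t=5 with g = 0.047; discount at r = 0.129.
D_1 = 10.2865
D_2 = 11.9293
D_3 = 13.1819
D_4 = 14.5660
D_5 = 16.0954
TV_5 = 16.8519/(0.129−0.047) = 205.5108
P₀ = Σ Dₜ/(1+r)ᵗ + TV_5/(1+r)^5 = 157.4080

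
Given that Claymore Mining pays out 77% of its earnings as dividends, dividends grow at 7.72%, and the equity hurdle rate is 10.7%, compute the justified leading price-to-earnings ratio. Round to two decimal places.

25.84

Justified leading P/E = b/(r−g) = 0.77/(0.107−0.0772) = 25.8389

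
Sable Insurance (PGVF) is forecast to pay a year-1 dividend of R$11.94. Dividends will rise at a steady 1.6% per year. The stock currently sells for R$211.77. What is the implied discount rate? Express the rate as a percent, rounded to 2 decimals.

7.24%

Rearranging the constant-growth DDM: r = D₁/P₀ + g.
r = 11.9400 / 211.77 + 0.016 = 0.05638 + 0.016 = 0.07238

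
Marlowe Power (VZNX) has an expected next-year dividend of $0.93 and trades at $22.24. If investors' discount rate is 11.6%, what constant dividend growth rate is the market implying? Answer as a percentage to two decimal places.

7.42%

From P₀ = D₁/(r − g), the implied growth is g = r − D₁/P₀.
g = 0.116 − 0.93/22.24 = 0.116 − 0.04182 = 0.07418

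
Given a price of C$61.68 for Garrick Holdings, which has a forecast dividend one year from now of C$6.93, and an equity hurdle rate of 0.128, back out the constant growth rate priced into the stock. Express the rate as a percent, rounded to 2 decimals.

1.56%

From P₀ = D₁/(r − g), the implied growth is g = r − D₁/P₀.
g = 0.128 − 6.93/61.68 = 0.128 − 0.11235 = 0.01565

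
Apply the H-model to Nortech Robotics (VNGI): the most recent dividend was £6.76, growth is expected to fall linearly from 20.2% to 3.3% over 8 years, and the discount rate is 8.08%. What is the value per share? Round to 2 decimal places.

£241.69

H-model: P₀ = D₀[(1+g_L) + H(g_S−g_L)]/(r−g_L), with H = 8/2 = 4.
P₀ = 6.76 × [(1+0.033) + 4×(0.202−0.033)] / (0.0808−0.033)
   = 6.76 × 1.7090 / 0.0478 = 241.6912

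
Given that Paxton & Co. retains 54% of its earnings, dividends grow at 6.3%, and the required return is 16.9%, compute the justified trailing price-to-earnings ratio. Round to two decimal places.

4.61

Payout ratio b = 1 − 0.54 = 0.46.
Justified trailing P/E = b(1+g)/(r−g) = 0.46×(1+0.063)/(0.169−0.063) = 4.6130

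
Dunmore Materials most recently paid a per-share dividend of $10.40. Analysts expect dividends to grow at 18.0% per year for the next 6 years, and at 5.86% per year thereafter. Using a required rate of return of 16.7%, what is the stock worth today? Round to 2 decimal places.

$173.42

Two-stage DDM. Project D₁…D_6 at 0.18, terminal growth 0.0586, discount at r = 0.167.
D_1 = 12.2720
D_2 = 14.4810
D_3 = 17.0875
D_4 = 20.1633
D_5 = 23.7927
D_6 = 28.0754
Terminal value at t=6: TV = D_7/(r−g) = 29.7206/(0.167−0.0586) = 274.1751
P₀ = 12.2720/(1+0.167)^1 + 14.4810/(1+0.167)^2 + 17.0875/(1+0.167)^3 + 20.1633/(1+0.167)^4 + 23.7927/(1+0.167)^5 + 28.0754/(1+0.167)^6 + 274.1751/(1+0.167)^6 = 173.4218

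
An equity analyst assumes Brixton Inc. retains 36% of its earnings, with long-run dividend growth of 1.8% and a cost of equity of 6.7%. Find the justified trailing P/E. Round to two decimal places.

Payout ratio b = 1 − 0.36 = 0.64.
Justified trailing P/E = b(1+g)/(r−g) = 0.64×(1+0.018)/(0.067−0.018) = 13.2963

13.30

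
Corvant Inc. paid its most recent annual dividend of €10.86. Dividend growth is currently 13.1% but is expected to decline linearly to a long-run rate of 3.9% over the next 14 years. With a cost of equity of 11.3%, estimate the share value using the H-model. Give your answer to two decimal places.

€246.99

H-model: P₀ = D₀[(1+g_L) + H(g_S−g_L)]/(r−g_L), with H = 14/2 = 7.
P₀ = 10.86 × [(1+0.039) + 7×(0.131−0.039)] / (0.113−0.039)
   = 10.86 × 1.6830 / 0.074 = 246.9916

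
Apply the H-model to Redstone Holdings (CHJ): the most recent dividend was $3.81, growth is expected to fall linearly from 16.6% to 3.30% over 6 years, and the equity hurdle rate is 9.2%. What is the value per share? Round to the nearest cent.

$92.47

H-model: P₀ = D₀[(1+g_L) + H(g_S−g_L)]/(r−g_L), with H = 6/2 = 3.
P₀ = 3.81 × [(1+0.033) + 3×(0.166−0.033)] / (0.092−0.033)
   = 3.81 × 1.4320 / 0.059 = 92.4732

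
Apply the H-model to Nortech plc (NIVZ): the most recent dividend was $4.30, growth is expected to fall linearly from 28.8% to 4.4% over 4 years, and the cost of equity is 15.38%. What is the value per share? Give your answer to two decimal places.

$60.00

H-model: P₀ = D₀[(1+g_L) + H(g_S−g_L)]/(r−g_L), with H = 4/2 = 2.
P₀ = 4.30 × [(1+0.044) + 2×(0.288−0.044)] / (0.1538−0.044)
   = 4.30 × 1.5320 / 0.1098 = 59.9964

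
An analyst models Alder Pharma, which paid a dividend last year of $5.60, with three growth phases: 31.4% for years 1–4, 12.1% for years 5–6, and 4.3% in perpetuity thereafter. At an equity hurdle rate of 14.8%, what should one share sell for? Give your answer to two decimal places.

$141.34

Three-stage DDM. Project D₁…D_6; terminal Gordon value at t=6 with g = 0.043; discount at r = 0.148.
D_1 = 7.3584
D_2 = 9.6689
D_3 = 12.7050
D_4 = 16.6943
D_5 = 18.7144
D_6 = 20.9788
TV_6 = 21.8809/(0.148−0.043) = 208.3894
P₀ = Σ Dₜ/(1+r)ᵗ + TV_6/(1+r)^6 = 141.3445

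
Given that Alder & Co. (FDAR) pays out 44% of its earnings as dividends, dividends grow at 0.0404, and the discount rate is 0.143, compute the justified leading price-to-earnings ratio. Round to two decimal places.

4.29

Justified leading P/E = b/(r−g) = 0.44/(0.143−0.0404) = 4.2885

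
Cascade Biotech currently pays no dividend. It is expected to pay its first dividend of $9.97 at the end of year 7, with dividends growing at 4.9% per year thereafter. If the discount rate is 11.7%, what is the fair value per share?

$75.49

Deferred-dividend DDM. At t=6 the remaining stream is a growing perpetuity with first payment D_7 = 9.97.
V_6 = D_7/(r−g) = 9.97/(0.117−0.049) = 146.6176
P₀ = V_6/(1+r)^6 = 146.6176/(1+0.117)^6 = 75.4861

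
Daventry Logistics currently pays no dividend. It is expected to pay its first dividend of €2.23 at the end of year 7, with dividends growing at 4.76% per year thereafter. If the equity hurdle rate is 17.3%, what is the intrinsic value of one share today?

€6.83

Deferred-dividend DDM. At t=6 the remaining stream is a growing perpetuity with first payment D_7 = 2.23.
V_6 = D_7/(r−g) = 2.23/(0.173−0.0476) = 17.7831
P₀ = V_6/(1+r)^6 = 17.7831/(1+0.173)^6 = 6.8268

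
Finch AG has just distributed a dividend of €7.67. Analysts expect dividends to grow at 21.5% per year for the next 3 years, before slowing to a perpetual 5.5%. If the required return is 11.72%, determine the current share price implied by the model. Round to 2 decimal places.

€194.62

Two-stage DDM. Project D₁…D_3 at 0.215, terminal growth 0.055, discount at r = 0.1172.
D_1 = 9.3191
D_2 = 11.3226
D_3 = 13.7570
Terminal value at t=3: TV = D_4/(r−g) = 14.5137/(0.1172−0.055) = 233.3384
P₀ = 9.3191/(1+0.1172)^1 + 11.3226/(1+0.1172)^2 + 13.7570/(1+0.1172)^3 + 233.3384/(1+0.1172)^3 = 194.6164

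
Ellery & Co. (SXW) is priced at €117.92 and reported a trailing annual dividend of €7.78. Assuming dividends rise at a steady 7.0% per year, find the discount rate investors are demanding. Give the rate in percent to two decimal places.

Rearranging the constant-growth DDM: r = D₁/P₀ + g.
D₁ = 7.78 × (1 + 0.07) = 8.3246.
r = 8.3246 / 117.92 + 0.07 = 0.07060 + 0.07 = 0.14060

14.06%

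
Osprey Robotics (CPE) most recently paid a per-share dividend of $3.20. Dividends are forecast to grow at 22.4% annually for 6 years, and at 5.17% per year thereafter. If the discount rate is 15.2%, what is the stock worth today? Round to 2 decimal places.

$72.14

Two-stage DDM. Project D₁…D_6 at 0.224, terminal growth 0.0517, discount at r = 0.152.
D_1 = 3.9168
D_2 = 4.7942
D_3 = 5.8681
D_4 = 7.1825
D_5 = 8.7914
D_6 = 10.7606
Terminal value at t=6: TV = D_7/(r−g) = 11.3170/(0.152−0.0517) = 112.8313
P₀ = 3.9168/(1+0.152)^1 + 4.7942/(1+0.152)^2 + 5.8681/(1+0.152)^3 + 7.1825/(1+0.152)^4 + 8.7914/(1+0.152)^5 + 10.7606/(1+0.152)^6 + 112.8313/(1+0.152)^6 = 72.1400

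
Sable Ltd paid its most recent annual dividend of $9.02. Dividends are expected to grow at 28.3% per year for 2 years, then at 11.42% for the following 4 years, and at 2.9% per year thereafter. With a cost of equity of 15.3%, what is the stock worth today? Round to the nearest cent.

Three-stage DDM. Project D₁…D_6; terminal Gordon value at t=6 with g = 0.029; discount at r = 0.153.
D_1 = 11.5727
D_2 = 14.8477
D_3 = 16.5433
D_4 = 18.4326
D_5 = 20.5376
D_6 = 22.8830
TV_6 = 23.5466/(0.153−0.029) = 189.8918
P₀ = Σ Dₜ/(1+r)ᵗ + TV_6/(1+r)^6 = 143.0684

$143.07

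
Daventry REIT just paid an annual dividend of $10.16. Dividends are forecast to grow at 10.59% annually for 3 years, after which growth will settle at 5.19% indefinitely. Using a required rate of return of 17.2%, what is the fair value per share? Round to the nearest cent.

Two-stage DDM. Project D₁…D_3 at 0.1059, terminal growth 0.0519, discount at r = 0.172.
D_1 = 11.2359
D_2 = 12.4258
D_3 = 13.7417
Terminal value at t=3: TV = D_4/(r−g) = 14.4549/(0.172−0.0519) = 120.3574
P₀ = 11.2359/(1+0.172)^1 + 12.4258/(1+0.172)^2 + 13.7417/(1+0.172)^3 + 120.3574/(1+0.172)^3 = 101.9329

$101.93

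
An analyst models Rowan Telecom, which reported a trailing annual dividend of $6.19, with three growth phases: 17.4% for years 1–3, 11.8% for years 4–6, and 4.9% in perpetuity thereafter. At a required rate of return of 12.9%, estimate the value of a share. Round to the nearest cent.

$129.19

Three-stage DDM. Project D₁…D_6; terminal Gordon value at t=6 with g = 0.049; discount at r = 0.129.
D_1 = 7.2671
D_2 = 8.5315
D_3 = 10.0160
D_4 = 11.1979
D_5 = 12.5193
D_6 = 13.9965
TV_6 = 14.6824/(0.129−0.049) = 183.5295
P₀ = Σ Dₜ/(1+r)ᵗ + TV_6/(1+r)^6 = 129.1881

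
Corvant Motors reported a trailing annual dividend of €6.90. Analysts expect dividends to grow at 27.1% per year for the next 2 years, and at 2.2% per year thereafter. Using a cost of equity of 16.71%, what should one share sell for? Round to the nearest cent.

Two-stage DDM. Project D₁…D_2 at 0.271, terminal growth 0.022, discount at r = 0.1671.
D_1 = 8.7699
D_2 = 11.1465
Terminal value at t=2: TV = D_3/(r−g) = 11.3918/(0.1671−0.022) = 78.5098
P₀ = 8.7699/(1+0.1671)^1 + 11.1465/(1+0.1671)^2 + 78.5098/(1+0.1671)^2 = 73.3353

€73.34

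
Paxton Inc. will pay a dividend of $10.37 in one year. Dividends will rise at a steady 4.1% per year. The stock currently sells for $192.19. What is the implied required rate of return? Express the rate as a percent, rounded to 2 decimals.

Rearranging the constant-growth DDM: r = D₁/P₀ + g.
r = 10.3700 / 192.19 + 0.041 = 0.05396 + 0.041 = 0.09496

9.50%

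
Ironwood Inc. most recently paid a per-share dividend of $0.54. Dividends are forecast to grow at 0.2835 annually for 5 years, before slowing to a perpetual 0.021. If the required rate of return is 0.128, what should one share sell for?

$13.87

Two-stage DDM. Project D₁…D_5 at 0.2835, terminal growth 0.021, discount at r = 0.128.
D_1 = 0.6931
D_2 = 0.8896
D_3 = 1.1418
D_4 = 1.4655
D_5 = 1.8809
Terminal value at t=5: TV = D_6/(r−g) = 1.9204/(0.128−0.021) = 17.9480
P₀ = 0.6931/(1+0.128)^1 + 0.8896/(1+0.128)^2 + 1.1418/(1+0.128)^3 + 1.4655/(1+0.128)^4 + 1.8809/(1+0.128)^5 + 17.9480/(1+0.128)^5 = 13.8724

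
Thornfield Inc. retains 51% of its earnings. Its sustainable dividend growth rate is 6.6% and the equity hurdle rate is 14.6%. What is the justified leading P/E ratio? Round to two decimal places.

6.13

Payout ratio b = 1 − 0.51 = 0.49.
Justified leading P/E = b/(r−g) = 0.49/(0.146−0.066) = 6.1250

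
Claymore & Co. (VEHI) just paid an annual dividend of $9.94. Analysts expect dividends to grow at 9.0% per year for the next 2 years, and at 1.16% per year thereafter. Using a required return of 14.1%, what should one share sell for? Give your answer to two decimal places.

Two-stage DDM. Project D₁…D_2 at 0.09, terminal growth 0.0116, discount at r = 0.141.
D_1 = 10.8346
D_2 = 11.8097
Terminal value at t=2: TV = D_3/(r−g) = 11.9467/(0.141−0.0116) = 92.3239
P₀ = 10.8346/(1+0.141)^1 + 11.8097/(1+0.141)^2 + 92.3239/(1+0.141)^2 = 89.4827

$89.48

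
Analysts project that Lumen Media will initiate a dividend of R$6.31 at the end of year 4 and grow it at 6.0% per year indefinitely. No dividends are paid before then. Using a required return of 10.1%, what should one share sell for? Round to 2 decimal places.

R$115.31

Deferred-dividend DDM. At t=3 the remaining stream is a growing perpetuity with first payment D_4 = 6.31.
V_3 = D_4/(r−g) = 6.31/(0.101−0.06) = 153.9024
P₀ = V_3/(1+r)^3 = 153.9024/(1+0.101)^3 = 115.3144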